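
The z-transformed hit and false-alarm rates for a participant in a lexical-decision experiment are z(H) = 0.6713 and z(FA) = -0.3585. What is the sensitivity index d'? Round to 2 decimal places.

d' = 1.03

d' = z(H) − z(FA) = 0.6713 − (-0.3585) = 1.0298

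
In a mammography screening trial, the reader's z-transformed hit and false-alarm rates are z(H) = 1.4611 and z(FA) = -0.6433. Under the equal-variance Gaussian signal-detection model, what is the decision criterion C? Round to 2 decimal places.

c = −½·[z(H) + z(FA)] = −½·(1.4611 + (-0.6433)) = -0.4089

C = -0.41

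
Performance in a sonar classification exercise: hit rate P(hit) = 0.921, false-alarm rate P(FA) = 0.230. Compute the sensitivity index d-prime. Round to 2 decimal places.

z(H) = z(0.921) = 1.4118
z(FA) = z(0.230) = -0.7388
d' = z(H) − z(FA) = 1.4118 − (-0.7388) = 2.1506

d-prime = 2.15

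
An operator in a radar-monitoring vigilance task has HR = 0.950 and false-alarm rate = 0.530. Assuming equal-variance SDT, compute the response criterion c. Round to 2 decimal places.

z(H) = z(0.950) = 1.6449
z(FA) = z(0.530) = 0.0753
c = −½·[z(H) + z(FA)] = −0.5 × (1.6449 + 0.0753) = -0.8601
c < 0: the operator has a liberal response bias.

c = -0.86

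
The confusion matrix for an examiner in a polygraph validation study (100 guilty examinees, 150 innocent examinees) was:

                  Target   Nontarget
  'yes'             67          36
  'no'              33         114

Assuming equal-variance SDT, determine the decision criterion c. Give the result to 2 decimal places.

c = 0.13

H = 67/100 = 0.6700
FA = 36/150 = 0.2400
z(H) = z(0.6700) = 0.440
z(FA) = z(0.2400) = -0.706
c = −½·[z(H) + z(FA)] = −0.5 × (0.440 + (-0.706)) = 0.133
c > 0: the examiner has a conservative response bias.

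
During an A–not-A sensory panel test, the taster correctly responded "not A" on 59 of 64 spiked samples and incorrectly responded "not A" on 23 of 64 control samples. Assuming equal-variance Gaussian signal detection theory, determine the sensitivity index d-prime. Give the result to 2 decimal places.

d-prime = 1.78

H = 59/64 = 0.9219
FA = 23/64 = 0.3594
z(H) = z(0.9219) = 1.4180
z(FA) = z(0.3594) = -0.3601
d' = z(H) − z(FA) = 1.4180 − (-0.3601) = 1.7781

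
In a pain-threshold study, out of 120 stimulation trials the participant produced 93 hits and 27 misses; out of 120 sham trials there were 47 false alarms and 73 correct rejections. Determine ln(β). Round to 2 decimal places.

ln β = -0.25

H = 93/120 = 0.7750
FA = 47/120 = 0.3917
Φ⁻¹(H) = Φ⁻¹(0.7750) = 0.755
Φ⁻¹(FA) = Φ⁻¹(0.3917) = -0.275
ln β = −½·[z(H)² − z(FA)²] = −0.5 × (0.570 − 0.076) = -0.247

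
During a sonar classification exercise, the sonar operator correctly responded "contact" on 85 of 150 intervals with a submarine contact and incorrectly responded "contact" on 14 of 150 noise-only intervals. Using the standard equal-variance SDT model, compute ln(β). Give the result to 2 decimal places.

ln β = 0.86

H = 85/150 = 0.5667
FA = 14/150 = 0.0933
z(0.5667) = 0.168, z(0.0933) = -1.321
ln β = −½·[z(H)² − z(FA)²] = −0.5 × (0.028 − 1.745) = 0.8585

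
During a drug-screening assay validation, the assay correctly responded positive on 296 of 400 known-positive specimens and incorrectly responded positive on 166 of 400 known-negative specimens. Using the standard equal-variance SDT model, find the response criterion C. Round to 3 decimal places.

H = 296/400 = 0.7400
FA = 166/400 = 0.4150
z(H) = 0.6433
z(FA) = -0.2147
c = −½·[z(H) + z(FA)] = −0.5 × (0.6433 + (-0.2147)) = -0.2143

C = -0.214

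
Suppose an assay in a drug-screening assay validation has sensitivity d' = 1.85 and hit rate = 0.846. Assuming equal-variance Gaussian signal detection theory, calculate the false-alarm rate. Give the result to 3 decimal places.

false-alarm rate = 0.203

z(hit rate) = z(0.846) = 1.0194
z(FA) = z(H) − d' = 1.0194 − 1.85 = -0.8306
false-alarm rate = Φ(-0.8306) = 0.2031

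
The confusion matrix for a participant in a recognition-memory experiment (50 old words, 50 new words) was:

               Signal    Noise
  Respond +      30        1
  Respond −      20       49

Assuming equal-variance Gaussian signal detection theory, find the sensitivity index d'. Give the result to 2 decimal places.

d' = 2.31

H = 30/50 = 0.6000
FA = 1/50 = 0.0200
z(H) = z(0.6000) = 0.253
z(FA) = z(0.0200) = -2.054
d' = z(H) − z(FA) = 0.253 − (-2.054) = 2.307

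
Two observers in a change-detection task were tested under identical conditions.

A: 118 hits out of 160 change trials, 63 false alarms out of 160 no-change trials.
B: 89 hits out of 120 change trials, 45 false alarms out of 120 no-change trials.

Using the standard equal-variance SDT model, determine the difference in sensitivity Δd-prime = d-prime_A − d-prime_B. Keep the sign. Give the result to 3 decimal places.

A: z(0.7375) = 0.6357, z(0.3937) = -0.2697, d' = 0.9054
B: z(0.7417) = 0.6486, z(0.3750) = -0.3186, d' = 0.9672
Δd' = d'_A − d'_B = 0.9054 − 0.9672 = -0.0618
B has the higher sensitivity.

Δd-prime = -0.062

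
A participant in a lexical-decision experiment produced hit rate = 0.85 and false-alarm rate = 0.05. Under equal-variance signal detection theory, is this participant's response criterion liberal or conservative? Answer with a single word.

conservative

z(H) = 1.036, z(FA) = -1.645
c = −½·(z(H) + z(FA)) = 0.3045
c > 0 → conservative criterion (biased toward responding “no”).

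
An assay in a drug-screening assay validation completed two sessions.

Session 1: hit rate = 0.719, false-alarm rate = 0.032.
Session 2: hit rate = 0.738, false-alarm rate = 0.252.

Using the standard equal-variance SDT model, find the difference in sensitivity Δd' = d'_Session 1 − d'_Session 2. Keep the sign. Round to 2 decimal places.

Δd' = 1.13

Session 1: z(0.719) = 0.580, z(0.032) = -1.852, d' = 2.432
Session 2: z(0.738) = 0.637, z(0.252) = -0.668, d' = 1.305
Δd' = d'_Session 1 − d'_Session 2 = 2.432 − 1.305 = 1.127
Session 1 has the higher sensitivity.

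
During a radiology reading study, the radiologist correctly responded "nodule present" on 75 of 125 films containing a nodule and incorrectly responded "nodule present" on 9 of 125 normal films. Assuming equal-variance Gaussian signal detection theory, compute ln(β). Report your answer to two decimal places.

H = 75/125 = 0.6000
FA = 9/125 = 0.0720
Φ⁻¹(H) = Φ⁻¹(0.6000) = 0.253
Φ⁻¹(FA) = Φ⁻¹(0.0720) = -1.461
ln β = −½·[z(H)² − z(FA)²] = −0.5 × (0.064 − 2.135) = 1.0355

ln β = 1.04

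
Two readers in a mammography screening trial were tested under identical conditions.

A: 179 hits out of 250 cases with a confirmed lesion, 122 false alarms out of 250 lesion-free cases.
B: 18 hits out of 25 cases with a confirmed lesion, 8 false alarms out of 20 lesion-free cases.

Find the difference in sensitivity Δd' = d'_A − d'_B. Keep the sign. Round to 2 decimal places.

Δd' = -0.24

A: z(0.7160) = 0.571, z(0.4880) = -0.030, d' = 0.601
B: z(0.7200) = 0.583, z(0.4000) = -0.253, d' = 0.836
Δd' = d'_A − d'_B = 0.601 − 0.836 = -0.235
B has the higher sensitivity.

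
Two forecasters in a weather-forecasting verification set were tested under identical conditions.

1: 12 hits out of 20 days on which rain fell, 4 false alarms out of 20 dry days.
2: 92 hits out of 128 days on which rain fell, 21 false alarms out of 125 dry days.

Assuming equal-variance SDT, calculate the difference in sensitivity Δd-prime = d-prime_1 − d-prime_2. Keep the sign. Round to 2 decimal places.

1: z(0.6000) = 0.253, z(0.2000) = -0.842, d' = 1.095
2: z(0.7188) = 0.579, z(0.1680) = -0.962, d' = 1.541
Δd' = d'_1 − d'_2 = 1.095 − 1.541 = -0.446
2 has the higher sensitivity.

Δd-prime = -0.45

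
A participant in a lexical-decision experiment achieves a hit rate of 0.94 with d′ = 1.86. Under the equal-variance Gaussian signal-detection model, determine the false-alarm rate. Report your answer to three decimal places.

false-alarm rate = 0.380

z(hit rate) = z(0.94) = 1.5548
z(FA) = z(H) − d' = 1.5548 − 1.86 = -0.3052
false-alarm rate = Φ(-0.3052) = 0.3801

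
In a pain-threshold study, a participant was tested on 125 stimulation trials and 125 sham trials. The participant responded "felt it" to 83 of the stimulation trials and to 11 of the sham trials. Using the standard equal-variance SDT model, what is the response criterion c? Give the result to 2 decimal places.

H = 83/125 = 0.6640
FA = 11/125 = 0.0880
Φ⁻¹(0.6640) = 0.4234, Φ⁻¹(0.0880) = -1.3532
c = −½·[z(H) + z(FA)] = −0.5 × (0.4234 + (-1.3532)) = 0.4649

c = 0.46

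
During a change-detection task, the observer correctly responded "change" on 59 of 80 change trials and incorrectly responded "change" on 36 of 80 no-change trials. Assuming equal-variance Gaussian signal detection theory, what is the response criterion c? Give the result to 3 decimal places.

H = 59/80 = 0.7375
FA = 36/80 = 0.4500
z(0.7375) = 0.6357, z(0.4500) = -0.1257
c = −½·[z(H) + z(FA)] = −0.5 × (0.6357 + (-0.1257)) = -0.2550

c = -0.255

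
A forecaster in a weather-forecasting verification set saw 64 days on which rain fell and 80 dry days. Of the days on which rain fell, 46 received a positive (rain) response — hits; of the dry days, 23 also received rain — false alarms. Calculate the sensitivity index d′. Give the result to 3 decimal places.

d′ = 1.140

H = 46/64 = 0.7188
FA = 23/80 = 0.2875
z(0.7188) = 0.5793, z(0.2875) = -0.5607
d' = z(H) − z(FA) = 0.5793 − (-0.5607) = 1.1400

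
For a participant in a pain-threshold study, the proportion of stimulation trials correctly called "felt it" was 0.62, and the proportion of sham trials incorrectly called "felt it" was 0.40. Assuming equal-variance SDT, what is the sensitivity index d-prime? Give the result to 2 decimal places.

Φ⁻¹(H) = Φ⁻¹(0.62) = 0.305
Φ⁻¹(FA) = Φ⁻¹(0.40) = -0.253
d' = z(H) − z(FA) = 0.305 − (-0.253) = 0.558

d-prime = 0.56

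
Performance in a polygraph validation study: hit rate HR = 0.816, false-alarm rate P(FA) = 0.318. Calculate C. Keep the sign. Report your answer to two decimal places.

C = -0.21

Φ⁻¹(H) = 0.900
Φ⁻¹(FA) = -0.473
c = −½·[z(H) + z(FA)] = −0.5 × (0.900 + (-0.473)) = -0.2135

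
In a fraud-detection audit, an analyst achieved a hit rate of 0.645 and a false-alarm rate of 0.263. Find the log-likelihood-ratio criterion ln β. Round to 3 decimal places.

z(H) = z(0.645) = 0.3719
z(FA) = z(0.263) = -0.6341
ln β = −½·[z(H)² − z(FA)²] = −0.5 × (0.1383 − 0.4021) = 0.1319

ln β = 0.132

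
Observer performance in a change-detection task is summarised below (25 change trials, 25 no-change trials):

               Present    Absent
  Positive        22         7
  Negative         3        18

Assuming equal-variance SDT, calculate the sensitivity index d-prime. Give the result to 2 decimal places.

H = 22/25 = 0.8800
FA = 7/25 = 0.2800
z(H) = z(0.8800) = 1.1750
z(FA) = z(0.2800) = -0.5828
d' = z(H) − z(FA) = 1.1750 − (-0.5828) = 1.7578

d-prime = 1.76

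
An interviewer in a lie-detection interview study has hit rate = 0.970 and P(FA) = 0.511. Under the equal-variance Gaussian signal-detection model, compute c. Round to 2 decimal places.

c = -0.95

z(0.970) = 1.8808, z(0.511) = 0.0276
c = −½·[z(H) + z(FA)] = −0.5 × (1.8808 + 0.0276) = -0.9542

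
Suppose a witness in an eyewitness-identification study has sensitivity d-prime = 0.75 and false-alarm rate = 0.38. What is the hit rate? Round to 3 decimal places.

hit rate = 0.672

z(false-alarm rate) = z(0.38) = -0.3055
z(H) = z(FA) + d' = -0.3055 + 0.75 = 0.4445
hit rate = Φ(0.4445) = 0.6717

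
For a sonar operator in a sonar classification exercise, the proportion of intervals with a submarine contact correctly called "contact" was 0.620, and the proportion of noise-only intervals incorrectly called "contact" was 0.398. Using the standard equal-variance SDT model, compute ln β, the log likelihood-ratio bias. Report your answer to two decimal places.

Φ⁻¹(H) = Φ⁻¹(0.620) = 0.305
Φ⁻¹(FA) = Φ⁻¹(0.398) = -0.259
ln β = −½·[z(H)² − z(FA)²] = −0.5 × (0.093 − 0.067) = -0.013

ln β = -0.01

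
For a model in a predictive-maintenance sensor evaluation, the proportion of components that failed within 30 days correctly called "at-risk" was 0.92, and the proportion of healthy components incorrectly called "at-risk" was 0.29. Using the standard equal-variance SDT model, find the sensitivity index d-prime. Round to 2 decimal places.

d-prime = 1.96

Φ⁻¹(H) = Φ⁻¹(0.92) = 1.4051
Φ⁻¹(FA) = Φ⁻¹(0.29) = -0.5534
d' = z(H) − z(FA) = 1.4051 − (-0.5534) = 1.9585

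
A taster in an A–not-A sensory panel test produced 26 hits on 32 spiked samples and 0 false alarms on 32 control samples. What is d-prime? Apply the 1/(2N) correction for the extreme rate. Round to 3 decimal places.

The false-alarm rate is 0/32 = 0, so apply the 1/(2N) correction: FA → 1/(2·32) = 0.01562.
z(H) = z(0.81250) = 0.8871
z(FA) = z(0.01562) = -2.1540
d' = 0.8871 − (-2.1540) = 3.0411

d-prime = 3.041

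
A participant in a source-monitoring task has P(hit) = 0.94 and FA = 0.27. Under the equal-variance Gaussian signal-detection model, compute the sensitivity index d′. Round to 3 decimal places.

d′ = 2.168

Φ⁻¹(H) = Φ⁻¹(0.94) = 1.5548
Φ⁻¹(FA) = Φ⁻¹(0.27) = -0.6128
d' = z(H) − z(FA) = 1.5548 − (-0.6128) = 2.1676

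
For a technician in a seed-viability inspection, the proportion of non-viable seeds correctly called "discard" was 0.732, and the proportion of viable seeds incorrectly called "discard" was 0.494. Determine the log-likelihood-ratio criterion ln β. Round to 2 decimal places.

ln β = -0.19

z(H) = z(0.732) = 0.619
z(FA) = z(0.494) = -0.015
ln β = −½·[z(H)² − z(FA)²] = −0.5 × (0.383 − 0.000) = -0.1915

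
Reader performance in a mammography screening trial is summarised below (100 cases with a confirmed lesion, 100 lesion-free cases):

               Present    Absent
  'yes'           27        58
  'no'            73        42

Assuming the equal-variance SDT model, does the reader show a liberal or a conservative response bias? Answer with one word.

z(H) = -0.613, z(FA) = 0.202
c = −½·(z(H) + z(FA)) = 0.2055
c > 0 → conservative criterion (biased toward responding “no”).

conservative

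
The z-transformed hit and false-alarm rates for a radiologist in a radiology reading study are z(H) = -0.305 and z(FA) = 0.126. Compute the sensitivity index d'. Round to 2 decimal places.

d' = z(H) − z(FA) = -0.305 − 0.126 = -0.431

d' = -0.43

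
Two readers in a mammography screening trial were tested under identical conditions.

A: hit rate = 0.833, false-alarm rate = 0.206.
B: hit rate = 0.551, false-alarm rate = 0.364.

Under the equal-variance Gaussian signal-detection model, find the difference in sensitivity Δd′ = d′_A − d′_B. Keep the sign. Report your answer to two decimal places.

A: z(0.833) = 0.966, z(0.206) = -0.820, d' = 1.786
B: z(0.551) = 0.128, z(0.364) = -0.348, d' = 0.476
Δd' = d'_A − d'_B = 1.786 − 0.476 = 1.310
A has the higher sensitivity.

Δd′ = 1.31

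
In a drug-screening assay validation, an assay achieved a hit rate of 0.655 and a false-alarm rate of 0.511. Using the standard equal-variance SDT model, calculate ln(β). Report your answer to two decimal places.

Φ⁻¹(H) = Φ⁻¹(0.655) = 0.399
Φ⁻¹(FA) = Φ⁻¹(0.511) = 0.028
ln β = −½·[z(H)² − z(FA)²] = −0.5 × (0.159 − 0.001) = -0.079

ln β = -0.08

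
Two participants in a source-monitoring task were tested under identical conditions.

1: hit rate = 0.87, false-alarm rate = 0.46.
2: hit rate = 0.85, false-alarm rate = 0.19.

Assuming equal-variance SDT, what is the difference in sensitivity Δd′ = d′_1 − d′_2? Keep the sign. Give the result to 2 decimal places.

Δd′ = -0.69

1: z(0.87) = 1.126, z(0.46) = -0.100, d' = 1.226
2: z(0.85) = 1.036, z(0.19) = -0.878, d' = 1.914
Δd' = d'_1 − d'_2 = 1.226 − 1.914 = -0.688
2 has the higher sensitivity.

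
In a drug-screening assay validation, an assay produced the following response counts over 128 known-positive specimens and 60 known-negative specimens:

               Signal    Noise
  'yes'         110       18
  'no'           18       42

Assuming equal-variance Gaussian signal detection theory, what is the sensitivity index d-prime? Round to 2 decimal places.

d-prime = 1.60

H = 110/128 = 0.8594
FA = 18/60 = 0.3000
Φ⁻¹(H) = 1.0776
Φ⁻¹(FA) = -0.5244
d' = z(H) − z(FA) = 1.0776 − (-0.5244) = 1.6020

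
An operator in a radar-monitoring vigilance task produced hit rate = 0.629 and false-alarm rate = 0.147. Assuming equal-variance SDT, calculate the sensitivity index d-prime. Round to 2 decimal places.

z(0.629) = 0.3292, z(0.147) = -1.0494
d' = z(H) − z(FA) = 0.3292 − (-1.0494) = 1.3786

d-prime = 1.38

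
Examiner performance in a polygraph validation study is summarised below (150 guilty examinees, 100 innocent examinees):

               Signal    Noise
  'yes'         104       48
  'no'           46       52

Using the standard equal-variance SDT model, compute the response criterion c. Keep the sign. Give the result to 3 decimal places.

c = -0.228

H = 104/150 = 0.6933
FA = 48/100 = 0.4800
Φ⁻¹(H) = Φ⁻¹(0.6933) = 0.5052
Φ⁻¹(FA) = Φ⁻¹(0.4800) = -0.0502
c = −½·[z(H) + z(FA)] = −0.5 × (0.5052 + (-0.0502)) = -0.2275
c < 0: the examiner has a liberal response bias.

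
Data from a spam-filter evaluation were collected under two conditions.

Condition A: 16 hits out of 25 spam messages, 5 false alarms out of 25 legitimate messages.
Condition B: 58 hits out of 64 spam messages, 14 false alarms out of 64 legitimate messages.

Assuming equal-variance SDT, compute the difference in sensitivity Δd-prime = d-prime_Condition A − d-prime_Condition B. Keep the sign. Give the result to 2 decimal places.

Δd-prime = -0.89

Condition A: z(0.6400) = 0.358, z(0.2000) = -0.842, d' = 1.200
Condition B: z(0.9062) = 1.318, z(0.2188) = -0.776, d' = 2.094
Δd' = d'_Condition A − d'_Condition B = 1.200 − 2.094 = -0.894
Condition B has the higher sensitivity.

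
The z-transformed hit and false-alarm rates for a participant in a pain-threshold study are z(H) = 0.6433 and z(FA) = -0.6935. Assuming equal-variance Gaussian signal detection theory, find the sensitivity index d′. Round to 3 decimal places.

d′ = 1.337

d' = z(H) − z(FA) = 0.6433 − (-0.6935) = 1.3368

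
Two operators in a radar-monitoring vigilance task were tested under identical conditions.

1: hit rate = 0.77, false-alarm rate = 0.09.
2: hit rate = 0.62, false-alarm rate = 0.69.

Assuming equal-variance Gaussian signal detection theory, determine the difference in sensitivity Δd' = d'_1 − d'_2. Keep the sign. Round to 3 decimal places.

Δd' = 2.270

1: z(0.77) = 0.7388, z(0.09) = -1.3408, d' = 2.0796
2: z(0.62) = 0.3055, z(0.69) = 0.4959, d' = -0.1904
Δd' = d'_1 − d'_2 = 2.0796 − (-0.1904) = 2.2700
1 has the higher sensitivity.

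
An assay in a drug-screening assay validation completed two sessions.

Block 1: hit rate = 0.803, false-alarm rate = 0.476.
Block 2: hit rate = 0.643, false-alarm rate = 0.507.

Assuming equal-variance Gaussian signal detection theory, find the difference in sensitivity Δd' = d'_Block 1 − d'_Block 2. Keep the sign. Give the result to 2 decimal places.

Δd' = 0.56

Block 1: z(0.803) = 0.852, z(0.476) = -0.060, d' = 0.912
Block 2: z(0.643) = 0.366, z(0.507) = 0.018, d' = 0.348
Δd' = d'_Block 1 − d'_Block 2 = 0.912 − 0.348 = 0.564
Block 1 has the higher sensitivity.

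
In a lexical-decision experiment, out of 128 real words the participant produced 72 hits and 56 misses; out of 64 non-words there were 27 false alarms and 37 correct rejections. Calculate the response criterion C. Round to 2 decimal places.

C = 0.02

H = 72/128 = 0.5625
FA = 27/64 = 0.4219
z(0.5625) = 0.1573, z(0.4219) = -0.1970
c = −½·[z(H) + z(FA)] = −0.5 × (0.1573 + (-0.1970)) = 0.01985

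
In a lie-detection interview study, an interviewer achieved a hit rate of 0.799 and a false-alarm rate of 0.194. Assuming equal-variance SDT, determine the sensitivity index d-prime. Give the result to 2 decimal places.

z(0.799) = 0.8381, z(0.194) = -0.8633
d' = z(H) − z(FA) = 0.8381 − (-0.8633) = 1.7014

d-prime = 1.70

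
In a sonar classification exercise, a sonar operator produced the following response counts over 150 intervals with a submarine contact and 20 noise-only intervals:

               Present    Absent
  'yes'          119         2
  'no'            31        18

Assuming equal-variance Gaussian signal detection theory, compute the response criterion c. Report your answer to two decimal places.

c = 0.23

H = 119/150 = 0.7933
FA = 2/20 = 0.1000
z(H) = z(0.7933) = 0.8179
z(FA) = z(0.1000) = -1.2816
c = −½·[z(H) + z(FA)] = −0.5 × (0.8179 + (-1.2816)) = 0.23185
c > 0: the sonar operator has a conservative response bias.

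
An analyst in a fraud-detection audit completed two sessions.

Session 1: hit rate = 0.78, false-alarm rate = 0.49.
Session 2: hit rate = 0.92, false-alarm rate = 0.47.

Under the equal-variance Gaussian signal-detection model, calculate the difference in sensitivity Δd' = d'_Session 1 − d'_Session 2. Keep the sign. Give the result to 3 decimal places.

Session 1: z(0.78) = 0.7722, z(0.49) = -0.0251, d' = 0.7973
Session 2: z(0.92) = 1.4051, z(0.47) = -0.0753, d' = 1.4804
Δd' = d'_Session 1 − d'_Session 2 = 0.7973 − 1.4804 = -0.6831
Session 2 has the higher sensitivity.

Δd' = -0.683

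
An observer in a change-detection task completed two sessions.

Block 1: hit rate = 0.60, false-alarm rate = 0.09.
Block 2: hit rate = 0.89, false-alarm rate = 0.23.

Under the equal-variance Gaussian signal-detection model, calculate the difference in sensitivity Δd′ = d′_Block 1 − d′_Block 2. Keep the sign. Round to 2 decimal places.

Δd′ = -0.37

Block 1: z(0.60) = 0.253, z(0.09) = -1.341, d' = 1.594
Block 2: z(0.89) = 1.227, z(0.23) = -0.739, d' = 1.966
Δd' = d'_Block 1 − d'_Block 2 = 1.594 − 1.966 = -0.372
Block 2 has the higher sensitivity.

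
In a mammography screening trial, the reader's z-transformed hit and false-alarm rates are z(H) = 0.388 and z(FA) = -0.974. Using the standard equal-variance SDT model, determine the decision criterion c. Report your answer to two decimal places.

c = −½·[z(H) + z(FA)] = −½·(0.388 + (-0.974)) = 0.293

c = 0.29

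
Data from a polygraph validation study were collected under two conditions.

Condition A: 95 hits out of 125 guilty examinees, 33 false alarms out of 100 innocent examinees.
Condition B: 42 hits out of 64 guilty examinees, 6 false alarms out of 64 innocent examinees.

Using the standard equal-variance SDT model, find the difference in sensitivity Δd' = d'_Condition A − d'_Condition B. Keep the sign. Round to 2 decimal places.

Δd' = -0.57

Condition A: z(0.7600) = 0.706, z(0.3300) = -0.440, d' = 1.146
Condition B: z(0.6562) = 0.402, z(0.0938) = -1.318, d' = 1.720
Δd' = d'_Condition A − d'_Condition B = 1.146 − 1.720 = -0.574
Condition B has the higher sensitivity.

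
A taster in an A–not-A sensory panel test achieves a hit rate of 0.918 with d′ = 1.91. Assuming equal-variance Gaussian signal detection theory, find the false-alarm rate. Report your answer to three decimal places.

false-alarm rate = 0.302

z(hit rate) = z(0.918) = 1.3917
z(FA) = z(H) − d' = 1.3917 − 1.91 = -0.5183
false-alarm rate = Φ(-0.5183) = 0.3021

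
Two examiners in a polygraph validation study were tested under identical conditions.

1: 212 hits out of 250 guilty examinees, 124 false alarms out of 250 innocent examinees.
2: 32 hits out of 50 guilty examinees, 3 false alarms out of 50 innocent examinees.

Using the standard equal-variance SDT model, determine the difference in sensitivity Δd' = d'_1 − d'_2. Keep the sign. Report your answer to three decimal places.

Δd' = -0.875

1: z(0.8480) = 1.0279, z(0.4960) = -0.0100, d' = 1.0379
2: z(0.6400) = 0.3585, z(0.0600) = -1.5548, d' = 1.9133
Δd' = d'_1 − d'_2 = 1.0379 − 1.9133 = -0.8754
2 has the higher sensitivity.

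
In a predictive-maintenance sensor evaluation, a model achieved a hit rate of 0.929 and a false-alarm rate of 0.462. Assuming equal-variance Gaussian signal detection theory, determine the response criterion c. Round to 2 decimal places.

z(0.929) = 1.4684, z(0.462) = -0.0954
c = −½·[z(H) + z(FA)] = −0.5 × (1.4684 + (-0.0954)) = -0.6865

c = -0.69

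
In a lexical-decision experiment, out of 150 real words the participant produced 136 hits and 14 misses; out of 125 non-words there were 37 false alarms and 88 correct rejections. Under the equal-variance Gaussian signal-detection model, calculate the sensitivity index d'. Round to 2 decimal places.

d' = 1.86

H = 136/150 = 0.9067
FA = 37/125 = 0.2960
Φ⁻¹(H) = 1.3207
Φ⁻¹(FA) = -0.5359
d' = z(H) − z(FA) = 1.3207 − (-0.5359) = 1.8566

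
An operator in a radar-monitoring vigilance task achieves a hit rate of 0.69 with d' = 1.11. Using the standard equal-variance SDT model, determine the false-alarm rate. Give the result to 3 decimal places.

false-alarm rate = 0.270

z(hit rate) = z(0.69) = 0.4959
z(FA) = z(H) − d' = 0.4959 − 1.11 = -0.6141
false-alarm rate = Φ(-0.6141) = 0.2696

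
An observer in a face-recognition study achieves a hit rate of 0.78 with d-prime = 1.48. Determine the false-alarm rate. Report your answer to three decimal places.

z(hit rate) = z(0.78) = 0.7722
z(FA) = z(H) − d' = 0.7722 − 1.48 = -0.7078
false-alarm rate = Φ(-0.7078) = 0.2395

false-alarm rate = 0.240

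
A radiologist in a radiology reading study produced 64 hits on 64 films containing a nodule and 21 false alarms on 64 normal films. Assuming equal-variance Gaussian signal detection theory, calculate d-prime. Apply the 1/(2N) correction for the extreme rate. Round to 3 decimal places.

d-prime = 2.863

The hit rate is 64/64 = 1, so apply the 1/(2N) correction: H → 1 − 1/(2·64) = 0.99219.
z(H) = z(0.99219) = 2.4177
z(FA) = z(0.32812) = -0.4451
d' = 2.4177 − (-0.4451) = 2.8628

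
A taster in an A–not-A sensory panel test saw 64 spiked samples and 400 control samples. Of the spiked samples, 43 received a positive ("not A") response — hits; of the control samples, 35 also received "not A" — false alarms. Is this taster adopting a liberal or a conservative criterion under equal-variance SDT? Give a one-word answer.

conservative

z(H) = 0.445, z(FA) = -1.356
c = −½·(z(H) + z(FA)) = 0.4555
c > 0 → conservative criterion (biased toward responding “no”).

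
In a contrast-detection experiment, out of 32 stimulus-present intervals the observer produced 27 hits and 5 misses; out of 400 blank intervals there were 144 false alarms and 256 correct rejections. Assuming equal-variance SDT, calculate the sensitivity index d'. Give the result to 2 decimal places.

H = 27/32 = 0.8438
FA = 144/400 = 0.3600
z(H) = 1.010
z(FA) = -0.358
d' = z(H) − z(FA) = 1.010 − (-0.358) = 1.368

d' = 1.37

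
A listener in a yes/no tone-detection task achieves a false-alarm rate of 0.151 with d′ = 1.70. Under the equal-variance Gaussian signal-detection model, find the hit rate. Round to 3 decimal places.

z(false-alarm rate) = z(0.151) = -1.0322
z(H) = z(FA) + d' = -1.0322 + 1.70 = 0.6678
hit rate = Φ(0.6678) = 0.7479

hit rate = 0.748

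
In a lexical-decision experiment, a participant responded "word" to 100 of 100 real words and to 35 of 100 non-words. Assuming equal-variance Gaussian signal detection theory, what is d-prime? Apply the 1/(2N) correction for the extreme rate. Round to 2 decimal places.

The hit rate is 100/100 = 1, so apply the 1/(2N) correction: H → 1 − 1/(2·100) = 0.99500.
z(H) = z(0.99500) = 2.576
z(FA) = z(0.35000) = -0.385
d' = 2.576 − (-0.385) = 2.961

d-prime = 2.96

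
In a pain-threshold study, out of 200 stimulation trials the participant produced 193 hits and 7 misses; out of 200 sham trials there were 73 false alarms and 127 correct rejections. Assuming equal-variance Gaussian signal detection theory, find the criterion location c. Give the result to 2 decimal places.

c = -0.73

H = 193/200 = 0.9650
FA = 73/200 = 0.3650
Φ⁻¹(H) = Φ⁻¹(0.9650) = 1.8119
Φ⁻¹(FA) = Φ⁻¹(0.3650) = -0.3451
c = −½·[z(H) + z(FA)] = −0.5 × (1.8119 + (-0.3451)) = -0.7334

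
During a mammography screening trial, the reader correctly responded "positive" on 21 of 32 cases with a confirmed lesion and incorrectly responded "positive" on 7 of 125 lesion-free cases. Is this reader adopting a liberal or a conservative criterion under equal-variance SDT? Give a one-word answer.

z(H) = 0.402, z(FA) = -1.589
c = −½·(z(H) + z(FA)) = 0.5935
c > 0 → conservative criterion (biased toward responding “no”).

conservative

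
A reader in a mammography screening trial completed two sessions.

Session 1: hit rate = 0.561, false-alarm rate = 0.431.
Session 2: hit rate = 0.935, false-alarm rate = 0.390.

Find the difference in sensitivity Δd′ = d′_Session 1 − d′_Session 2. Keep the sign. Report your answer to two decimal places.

Δd′ = -1.47

Session 1: z(0.561) = 0.154, z(0.431) = -0.174, d' = 0.328
Session 2: z(0.935) = 1.514, z(0.390) = -0.279, d' = 1.793
Δd' = d'_Session 1 − d'_Session 2 = 0.328 − 1.793 = -1.465
Session 2 has the higher sensitivity.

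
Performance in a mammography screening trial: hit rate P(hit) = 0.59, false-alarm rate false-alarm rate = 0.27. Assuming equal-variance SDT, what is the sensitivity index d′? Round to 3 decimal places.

d′ = 0.840

z(0.59) = 0.2275, z(0.27) = -0.6128
d' = z(H) − z(FA) = 0.2275 − (-0.6128) = 0.8403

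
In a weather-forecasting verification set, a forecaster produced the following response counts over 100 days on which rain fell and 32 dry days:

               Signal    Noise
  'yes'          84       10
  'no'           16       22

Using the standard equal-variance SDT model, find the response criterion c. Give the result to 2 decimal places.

c = -0.25

H = 84/100 = 0.8400
FA = 10/32 = 0.3125
z(0.8400) = 0.9945, z(0.3125) = -0.4888
c = −½·[z(H) + z(FA)] = −0.5 × (0.9945 + (-0.4888)) = -0.25285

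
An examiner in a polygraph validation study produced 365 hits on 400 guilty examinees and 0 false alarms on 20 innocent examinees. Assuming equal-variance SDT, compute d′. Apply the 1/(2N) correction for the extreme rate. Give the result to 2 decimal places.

The false-alarm rate is 0/20 = 0, so apply the 1/(2N) correction: FA → 1/(2·20) = 0.02500.
z(H) = z(0.91250) = 1.356
z(FA) = z(0.02500) = -1.960
d' = 1.356 − (-1.960) = 3.316

d′ = 3.32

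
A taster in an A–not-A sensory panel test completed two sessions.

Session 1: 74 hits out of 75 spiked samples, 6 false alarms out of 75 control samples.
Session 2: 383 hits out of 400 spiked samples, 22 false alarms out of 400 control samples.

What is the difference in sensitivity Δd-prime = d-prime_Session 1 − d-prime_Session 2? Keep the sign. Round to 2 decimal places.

Δd-prime = 0.30

Session 1: z(0.9867) = 2.217, z(0.0800) = -1.405, d' = 3.622
Session 2: z(0.9575) = 1.722, z(0.0550) = -1.598, d' = 3.320
Δd' = d'_Session 1 − d'_Session 2 = 3.622 − 3.320 = 0.302
Session 1 has the higher sensitivity.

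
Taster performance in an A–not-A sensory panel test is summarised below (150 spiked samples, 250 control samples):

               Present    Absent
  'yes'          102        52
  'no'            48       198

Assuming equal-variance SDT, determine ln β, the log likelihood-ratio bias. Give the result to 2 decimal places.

H = 102/150 = 0.6800
FA = 52/250 = 0.2080
z(0.6800) = 0.468, z(0.2080) = -0.813
ln β = −½·[z(H)² − z(FA)²] = −0.5 × (0.219 − 0.661) = 0.221

ln β = 0.22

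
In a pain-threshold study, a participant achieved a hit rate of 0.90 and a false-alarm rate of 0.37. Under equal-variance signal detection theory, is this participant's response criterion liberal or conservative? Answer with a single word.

liberal

z(H) = 1.282, z(FA) = -0.332
c = −½·(z(H) + z(FA)) = -0.475
c < 0 → liberal criterion (biased toward responding “yes”).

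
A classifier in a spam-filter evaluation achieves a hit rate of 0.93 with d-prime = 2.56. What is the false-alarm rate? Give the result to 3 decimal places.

false-alarm rate = 0.139

z(hit rate) = z(0.93) = 1.4758
z(FA) = z(H) − d' = 1.4758 − 2.56 = -1.0842
false-alarm rate = Φ(-1.0842) = 0.1391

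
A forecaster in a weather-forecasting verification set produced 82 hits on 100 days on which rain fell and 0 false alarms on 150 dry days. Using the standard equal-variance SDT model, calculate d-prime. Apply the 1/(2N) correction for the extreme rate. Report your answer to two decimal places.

The false-alarm rate is 0/150 = 0, so apply the 1/(2N) correction: FA → 1/(2·150) = 0.00333.
z(H) = z(0.82000) = 0.915
z(FA) = z(0.00333) = -2.713
d' = 0.915 − (-2.713) = 3.628

d-prime = 3.63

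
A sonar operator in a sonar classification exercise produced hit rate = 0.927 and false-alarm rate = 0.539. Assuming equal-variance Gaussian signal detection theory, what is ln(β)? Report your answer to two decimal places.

z(H) = 1.454
z(FA) = 0.098
ln β = −½·[z(H)² − z(FA)²] = −0.5 × (2.114 − 0.010) = -1.052

ln β = -1.05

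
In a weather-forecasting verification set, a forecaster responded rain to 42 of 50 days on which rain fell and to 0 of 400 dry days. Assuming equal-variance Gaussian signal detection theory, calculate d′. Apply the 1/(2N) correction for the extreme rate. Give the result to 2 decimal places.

The false-alarm rate is 0/400 = 0, so apply the 1/(2N) correction: FA → 1/(2·400) = 0.00125.
z(H) = z(0.84000) = 0.994
z(FA) = z(0.00125) = -3.023
d' = 0.994 − (-3.023) = 4.017

d′ = 4.02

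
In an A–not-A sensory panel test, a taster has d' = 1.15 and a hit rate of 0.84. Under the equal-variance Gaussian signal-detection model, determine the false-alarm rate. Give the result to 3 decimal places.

z(hit rate) = z(0.84) = 0.9945
z(FA) = z(H) − d' = 0.9945 − 1.15 = -0.1555
false-alarm rate = Φ(-0.1555) = 0.4382

false-alarm rate = 0.438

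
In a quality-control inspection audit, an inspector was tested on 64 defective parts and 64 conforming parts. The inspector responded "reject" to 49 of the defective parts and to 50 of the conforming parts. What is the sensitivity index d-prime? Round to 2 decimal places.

H = 49/64 = 0.7656
FA = 50/64 = 0.7812
z(H) = 0.7244
z(FA) = 0.7763
d' = z(H) − z(FA) = 0.7244 − 0.7763 = -0.0519

d-prime = -0.05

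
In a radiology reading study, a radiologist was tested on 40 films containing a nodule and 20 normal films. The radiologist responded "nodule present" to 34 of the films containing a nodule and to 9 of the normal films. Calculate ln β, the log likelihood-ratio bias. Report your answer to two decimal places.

H = 34/40 = 0.8500
FA = 9/20 = 0.4500
z(H) = 1.036
z(FA) = -0.126
ln β = −½·[z(H)² − z(FA)²] = −0.5 × (1.073 − 0.016) = -0.5285

ln β = -0.53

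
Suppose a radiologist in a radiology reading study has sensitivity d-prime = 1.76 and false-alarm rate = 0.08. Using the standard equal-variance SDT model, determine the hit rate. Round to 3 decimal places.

hit rate = 0.639

z(false-alarm rate) = z(0.08) = -1.4051
z(H) = z(FA) + d' = -1.4051 + 1.76 = 0.3549
hit rate = Φ(0.3549) = 0.6387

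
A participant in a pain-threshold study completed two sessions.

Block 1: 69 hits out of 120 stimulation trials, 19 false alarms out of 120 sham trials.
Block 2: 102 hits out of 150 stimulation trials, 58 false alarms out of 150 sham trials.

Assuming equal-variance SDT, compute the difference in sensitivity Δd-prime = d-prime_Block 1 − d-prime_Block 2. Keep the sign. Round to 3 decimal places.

Δd-prime = 0.435

Block 1: z(0.5750) = 0.1891, z(0.1583) = -1.0015, d' = 1.1906
Block 2: z(0.6800) = 0.4677, z(0.3867) = -0.2879, d' = 0.7556
Δd' = d'_Block 1 − d'_Block 2 = 1.1906 − 0.7556 = 0.4350
Block 1 has the higher sensitivity.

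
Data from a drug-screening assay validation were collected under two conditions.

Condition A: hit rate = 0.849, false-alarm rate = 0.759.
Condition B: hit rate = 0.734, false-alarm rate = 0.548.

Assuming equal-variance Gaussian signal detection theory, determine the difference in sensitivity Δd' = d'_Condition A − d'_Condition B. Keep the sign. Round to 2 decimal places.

Δd' = -0.18

Condition A: z(0.849) = 1.032, z(0.759) = 0.703, d' = 0.329
Condition B: z(0.734) = 0.625, z(0.548) = 0.121, d' = 0.504
Δd' = d'_Condition A − d'_Condition B = 0.329 − 0.504 = -0.175
Condition B has the higher sensitivity.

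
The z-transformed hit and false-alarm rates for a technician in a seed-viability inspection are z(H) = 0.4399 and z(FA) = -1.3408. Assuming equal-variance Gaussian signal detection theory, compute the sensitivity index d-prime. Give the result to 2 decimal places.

d' = z(H) − z(FA) = 0.4399 − (-1.3408) = 1.7807

d-prime = 1.78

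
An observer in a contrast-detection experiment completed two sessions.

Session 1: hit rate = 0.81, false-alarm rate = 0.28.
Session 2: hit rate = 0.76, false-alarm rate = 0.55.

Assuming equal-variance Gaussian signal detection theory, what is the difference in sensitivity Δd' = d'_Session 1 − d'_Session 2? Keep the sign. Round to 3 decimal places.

Session 1: z(0.81) = 0.8779, z(0.28) = -0.5828, d' = 1.4607
Session 2: z(0.76) = 0.7063, z(0.55) = 0.1257, d' = 0.5806
Δd' = d'_Session 1 − d'_Session 2 = 1.4607 − 0.5806 = 0.8801
Session 1 has the higher sensitivity.

Δd' = 0.880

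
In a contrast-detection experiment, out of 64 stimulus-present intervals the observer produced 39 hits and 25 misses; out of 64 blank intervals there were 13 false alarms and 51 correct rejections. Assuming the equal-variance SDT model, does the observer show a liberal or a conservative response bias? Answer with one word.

z(H) = 0.278, z(FA) = -0.831
c = −½·(z(H) + z(FA)) = 0.2765
c > 0 → conservative criterion (biased toward responding “no”).

conservative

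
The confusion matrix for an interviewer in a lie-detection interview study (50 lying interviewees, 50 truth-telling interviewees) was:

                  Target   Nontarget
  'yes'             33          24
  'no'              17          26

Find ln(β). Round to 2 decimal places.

ln β = -0.08

H = 33/50 = 0.6600
FA = 24/50 = 0.4800
z(H) = 0.412
z(FA) = -0.050
ln β = −½·[z(H)² − z(FA)²] = −0.5 × (0.170 − 0.003) = -0.0835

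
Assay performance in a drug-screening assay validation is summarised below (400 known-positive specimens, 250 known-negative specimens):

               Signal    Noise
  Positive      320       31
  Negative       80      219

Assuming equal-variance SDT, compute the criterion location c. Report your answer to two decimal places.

c = 0.16

H = 320/400 = 0.8000
FA = 31/250 = 0.1240
z(H) = 0.8416
z(FA) = -1.1552
c = −½·[z(H) + z(FA)] = −0.5 × (0.8416 + (-1.1552)) = 0.1568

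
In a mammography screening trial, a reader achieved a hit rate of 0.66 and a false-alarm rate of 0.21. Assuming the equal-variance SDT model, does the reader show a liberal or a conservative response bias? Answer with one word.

conservative

z(H) = 0.412, z(FA) = -0.806
c = −½·(z(H) + z(FA)) = 0.197
c > 0 → conservative criterion (biased toward responding “no”).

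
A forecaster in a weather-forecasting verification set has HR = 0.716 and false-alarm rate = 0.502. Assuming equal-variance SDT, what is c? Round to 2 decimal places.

c = -0.29

z(H) = z(0.716) = 0.5710
z(FA) = z(0.502) = 0.0050
c = −½·[z(H) + z(FA)] = −0.5 × (0.5710 + 0.0050) = -0.2880
c < 0: the forecaster has a liberal response bias.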